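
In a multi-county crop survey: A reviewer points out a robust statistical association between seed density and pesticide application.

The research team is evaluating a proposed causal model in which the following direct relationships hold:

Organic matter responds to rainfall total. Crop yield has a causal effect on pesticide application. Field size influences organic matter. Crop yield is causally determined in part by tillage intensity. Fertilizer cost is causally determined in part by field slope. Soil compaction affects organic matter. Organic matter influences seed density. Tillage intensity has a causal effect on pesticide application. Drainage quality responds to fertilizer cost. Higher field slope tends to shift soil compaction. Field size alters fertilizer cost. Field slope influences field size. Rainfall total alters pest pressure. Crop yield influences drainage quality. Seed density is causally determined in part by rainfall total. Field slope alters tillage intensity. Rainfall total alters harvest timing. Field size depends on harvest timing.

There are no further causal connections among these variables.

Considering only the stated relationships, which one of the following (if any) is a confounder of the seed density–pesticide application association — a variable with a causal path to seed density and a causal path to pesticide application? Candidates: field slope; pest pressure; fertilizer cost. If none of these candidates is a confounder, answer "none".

field slope

Field slope causes seed density (field slope → soil compaction → organic matter → seed density) and also causes pesticide application (field slope → tillage intensity → pesticide application); it is a common cause of both.
Each of the other candidates lacks a causal path to at least one of seed density and pesticide application, so they do not confound the relationship.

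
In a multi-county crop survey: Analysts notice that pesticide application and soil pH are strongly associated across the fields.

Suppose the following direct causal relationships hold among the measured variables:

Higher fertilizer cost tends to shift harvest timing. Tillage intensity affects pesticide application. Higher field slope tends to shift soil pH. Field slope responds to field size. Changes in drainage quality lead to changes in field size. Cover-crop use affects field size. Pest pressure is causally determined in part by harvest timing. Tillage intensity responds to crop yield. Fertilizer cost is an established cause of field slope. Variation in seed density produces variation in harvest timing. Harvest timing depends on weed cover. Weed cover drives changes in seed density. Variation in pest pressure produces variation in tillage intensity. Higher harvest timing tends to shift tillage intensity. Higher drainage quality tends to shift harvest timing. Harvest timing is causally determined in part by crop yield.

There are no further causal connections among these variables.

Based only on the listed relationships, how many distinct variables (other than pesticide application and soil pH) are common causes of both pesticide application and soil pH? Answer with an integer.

2

The common causes are: drainage quality (to pesticide application via drainage quality → harvest timing → tillage intensity → pesticide application; to soil pH via drainage quality → field size → field slope → soil pH); fertilizer cost (to pesticide application via fertilizer cost → harvest timing → tillage intensity → pesticide application; to soil pH via fertilizer cost → field slope → soil pH).
Every other variable lacks a causal path to at least one of pesticide application and soil pH.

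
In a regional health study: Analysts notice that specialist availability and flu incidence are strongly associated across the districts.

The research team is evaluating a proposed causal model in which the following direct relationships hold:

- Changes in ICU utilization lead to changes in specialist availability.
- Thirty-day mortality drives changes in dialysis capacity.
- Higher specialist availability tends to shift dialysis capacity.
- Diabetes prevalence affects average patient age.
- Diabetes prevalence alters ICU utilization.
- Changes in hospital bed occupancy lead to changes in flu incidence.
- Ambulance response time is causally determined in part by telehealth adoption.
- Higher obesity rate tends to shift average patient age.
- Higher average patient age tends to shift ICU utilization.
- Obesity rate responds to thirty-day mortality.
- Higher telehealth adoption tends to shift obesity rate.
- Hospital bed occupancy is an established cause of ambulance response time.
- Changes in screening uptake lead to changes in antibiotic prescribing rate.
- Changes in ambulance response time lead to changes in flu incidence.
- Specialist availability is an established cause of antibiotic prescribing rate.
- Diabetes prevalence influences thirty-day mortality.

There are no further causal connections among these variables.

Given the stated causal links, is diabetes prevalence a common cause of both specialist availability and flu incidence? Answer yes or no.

Diabetes prevalence has no stated causal path to flu incidence. A confounder must cause both variables, so diabetes prevalence does not qualify.

no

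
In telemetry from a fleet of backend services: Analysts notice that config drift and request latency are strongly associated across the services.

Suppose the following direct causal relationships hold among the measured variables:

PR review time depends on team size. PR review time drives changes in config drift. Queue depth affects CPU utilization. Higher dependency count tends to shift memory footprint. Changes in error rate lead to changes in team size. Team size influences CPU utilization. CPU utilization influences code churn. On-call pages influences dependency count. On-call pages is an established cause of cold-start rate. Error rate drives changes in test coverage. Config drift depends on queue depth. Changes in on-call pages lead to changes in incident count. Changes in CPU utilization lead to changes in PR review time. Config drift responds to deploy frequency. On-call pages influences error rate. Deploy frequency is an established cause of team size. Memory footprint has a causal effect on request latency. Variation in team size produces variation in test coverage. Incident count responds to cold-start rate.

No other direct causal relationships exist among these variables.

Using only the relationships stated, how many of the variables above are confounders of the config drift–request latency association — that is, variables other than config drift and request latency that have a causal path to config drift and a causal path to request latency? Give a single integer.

1

The common causes are: on-call pages (to config drift via on-call pages → error rate → team size → PR review time → config drift; to request latency via on-call pages → dependency count → memory footprint → request latency).
Every other variable lacks a causal path to at least one of config drift and request latency.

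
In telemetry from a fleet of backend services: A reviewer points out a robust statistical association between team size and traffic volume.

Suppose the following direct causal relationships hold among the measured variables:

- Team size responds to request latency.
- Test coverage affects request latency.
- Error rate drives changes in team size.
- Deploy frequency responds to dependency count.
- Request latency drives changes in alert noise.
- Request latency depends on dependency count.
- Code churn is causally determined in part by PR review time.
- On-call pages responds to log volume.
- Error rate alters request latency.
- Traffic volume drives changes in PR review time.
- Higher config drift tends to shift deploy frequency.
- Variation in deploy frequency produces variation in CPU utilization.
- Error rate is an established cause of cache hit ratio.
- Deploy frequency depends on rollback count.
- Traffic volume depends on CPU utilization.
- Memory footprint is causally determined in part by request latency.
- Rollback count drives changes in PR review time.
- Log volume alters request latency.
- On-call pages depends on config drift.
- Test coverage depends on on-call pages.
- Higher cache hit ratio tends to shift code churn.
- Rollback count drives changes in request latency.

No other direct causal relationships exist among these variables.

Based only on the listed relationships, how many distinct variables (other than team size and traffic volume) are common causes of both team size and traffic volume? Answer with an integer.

3

The common causes are: config drift (to team size via config drift → on-call pages → test coverage → request latency → team size; to traffic volume via config drift → deploy frequency → CPU utilization → traffic volume); dependency count (to team size via dependency count → request latency → team size; to traffic volume via dependency count → deploy frequency → CPU utilization → traffic volume); rollback count (to team size via rollback count → request latency → team size; to traffic volume via rollback count → deploy frequency → CPU utilization → traffic volume).
Every other variable lacks a causal path to at least one of team size and traffic volume.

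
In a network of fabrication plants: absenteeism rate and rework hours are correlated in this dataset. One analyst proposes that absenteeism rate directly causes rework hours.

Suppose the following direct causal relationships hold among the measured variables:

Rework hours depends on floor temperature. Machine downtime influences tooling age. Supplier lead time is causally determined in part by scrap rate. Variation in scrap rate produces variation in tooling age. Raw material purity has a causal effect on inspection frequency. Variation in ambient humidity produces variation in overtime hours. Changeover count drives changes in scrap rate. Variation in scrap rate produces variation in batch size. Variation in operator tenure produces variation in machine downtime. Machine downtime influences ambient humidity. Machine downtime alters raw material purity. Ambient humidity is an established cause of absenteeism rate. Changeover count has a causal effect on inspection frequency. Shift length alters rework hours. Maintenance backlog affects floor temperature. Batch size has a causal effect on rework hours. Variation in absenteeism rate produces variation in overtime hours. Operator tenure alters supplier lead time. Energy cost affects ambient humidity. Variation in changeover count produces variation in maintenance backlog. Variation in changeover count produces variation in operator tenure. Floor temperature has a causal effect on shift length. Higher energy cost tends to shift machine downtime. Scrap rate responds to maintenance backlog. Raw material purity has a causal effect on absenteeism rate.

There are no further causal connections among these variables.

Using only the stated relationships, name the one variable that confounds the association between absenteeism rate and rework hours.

Changeover count has a causal path to absenteeism rate (changeover count → operator tenure → machine downtime → ambient humidity → absenteeism rate) and a separate causal path to rework hours (changeover count → scrap rate → batch size → rework hours), so it is a common cause of both.
No stated relationship gives absenteeism rate a causal route to rework hours, so the correlation is explained by the shared upstream cause rather than a direct effect.

changeover count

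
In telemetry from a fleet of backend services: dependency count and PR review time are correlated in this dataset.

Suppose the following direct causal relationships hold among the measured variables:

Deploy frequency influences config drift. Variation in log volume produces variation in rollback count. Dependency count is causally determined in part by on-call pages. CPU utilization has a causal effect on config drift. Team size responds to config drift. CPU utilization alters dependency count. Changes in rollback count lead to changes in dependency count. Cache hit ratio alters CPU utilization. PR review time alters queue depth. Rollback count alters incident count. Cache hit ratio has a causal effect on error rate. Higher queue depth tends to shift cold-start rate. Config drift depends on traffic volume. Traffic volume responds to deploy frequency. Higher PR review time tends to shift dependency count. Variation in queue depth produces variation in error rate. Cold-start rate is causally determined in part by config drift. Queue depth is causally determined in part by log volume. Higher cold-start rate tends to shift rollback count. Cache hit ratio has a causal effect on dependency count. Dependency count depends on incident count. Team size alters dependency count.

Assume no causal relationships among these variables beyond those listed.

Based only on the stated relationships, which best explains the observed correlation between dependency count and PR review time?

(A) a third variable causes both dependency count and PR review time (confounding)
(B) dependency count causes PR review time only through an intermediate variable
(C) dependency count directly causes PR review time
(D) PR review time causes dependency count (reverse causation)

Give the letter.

D

The stated link runs PR review time → dependency count; dependency count has no causal path to PR review time. No variable causes both, so confounding is ruled out. The correlation reflects reverse causation.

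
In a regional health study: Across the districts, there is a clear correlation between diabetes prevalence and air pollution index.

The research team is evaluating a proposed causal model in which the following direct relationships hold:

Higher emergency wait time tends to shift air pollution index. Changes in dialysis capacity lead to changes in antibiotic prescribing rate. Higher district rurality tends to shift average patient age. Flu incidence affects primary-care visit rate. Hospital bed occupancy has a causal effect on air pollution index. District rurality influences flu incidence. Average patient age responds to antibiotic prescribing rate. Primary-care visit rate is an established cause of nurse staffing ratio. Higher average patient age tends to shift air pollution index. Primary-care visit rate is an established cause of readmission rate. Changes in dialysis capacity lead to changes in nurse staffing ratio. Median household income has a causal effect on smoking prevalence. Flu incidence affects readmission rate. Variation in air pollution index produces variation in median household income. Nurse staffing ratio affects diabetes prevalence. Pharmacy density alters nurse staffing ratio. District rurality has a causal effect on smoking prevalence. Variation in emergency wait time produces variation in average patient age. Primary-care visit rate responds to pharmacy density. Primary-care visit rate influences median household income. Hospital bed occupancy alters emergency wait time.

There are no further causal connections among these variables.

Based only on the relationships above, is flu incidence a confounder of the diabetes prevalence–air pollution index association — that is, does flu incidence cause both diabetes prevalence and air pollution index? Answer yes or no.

Flu incidence has no stated causal path to air pollution index. A confounder must cause both variables, so flu incidence does not qualify.

no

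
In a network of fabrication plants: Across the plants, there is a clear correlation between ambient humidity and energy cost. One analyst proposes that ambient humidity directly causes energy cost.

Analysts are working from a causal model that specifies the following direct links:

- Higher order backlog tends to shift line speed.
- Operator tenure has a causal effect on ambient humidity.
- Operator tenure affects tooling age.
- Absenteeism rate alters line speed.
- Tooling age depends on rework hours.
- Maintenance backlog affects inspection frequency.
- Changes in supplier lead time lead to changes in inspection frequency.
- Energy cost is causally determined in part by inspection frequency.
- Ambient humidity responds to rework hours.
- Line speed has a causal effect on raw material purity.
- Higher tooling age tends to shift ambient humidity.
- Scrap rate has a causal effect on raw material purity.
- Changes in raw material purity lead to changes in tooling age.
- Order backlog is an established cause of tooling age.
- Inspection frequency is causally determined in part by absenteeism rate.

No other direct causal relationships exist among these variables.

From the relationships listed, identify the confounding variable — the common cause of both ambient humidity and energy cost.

absenteeism rate

Absenteeism rate has a causal path to ambient humidity (absenteeism rate → line speed → raw material purity → tooling age → ambient humidity) and a separate causal path to energy cost (absenteeism rate → inspection frequency → energy cost), so it is a common cause of both.
No stated relationship gives ambient humidity a causal route to energy cost, so the correlation is explained by the shared upstream cause rather than a direct effect.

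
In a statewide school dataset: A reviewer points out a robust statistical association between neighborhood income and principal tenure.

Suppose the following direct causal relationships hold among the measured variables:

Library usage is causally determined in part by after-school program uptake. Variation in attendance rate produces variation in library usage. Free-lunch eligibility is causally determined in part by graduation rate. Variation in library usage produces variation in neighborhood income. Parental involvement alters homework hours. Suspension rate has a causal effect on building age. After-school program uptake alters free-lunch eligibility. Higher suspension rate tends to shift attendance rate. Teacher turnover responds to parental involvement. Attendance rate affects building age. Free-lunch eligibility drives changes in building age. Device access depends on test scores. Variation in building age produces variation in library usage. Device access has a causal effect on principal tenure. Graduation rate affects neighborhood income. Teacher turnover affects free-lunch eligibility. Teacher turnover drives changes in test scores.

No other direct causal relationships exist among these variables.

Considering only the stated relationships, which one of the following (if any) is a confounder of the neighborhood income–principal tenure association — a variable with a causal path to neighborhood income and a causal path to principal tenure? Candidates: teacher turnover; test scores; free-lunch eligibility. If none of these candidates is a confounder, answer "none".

Teacher turnover causes neighborhood income (teacher turnover → free-lunch eligibility → building age → library usage → neighborhood income) and also causes principal tenure (teacher turnover → test scores → device access → principal tenure); it is a common cause of both.
Each of the other candidates lacks a causal path to at least one of neighborhood income and principal tenure, so they do not confound the relationship.

teacher turnover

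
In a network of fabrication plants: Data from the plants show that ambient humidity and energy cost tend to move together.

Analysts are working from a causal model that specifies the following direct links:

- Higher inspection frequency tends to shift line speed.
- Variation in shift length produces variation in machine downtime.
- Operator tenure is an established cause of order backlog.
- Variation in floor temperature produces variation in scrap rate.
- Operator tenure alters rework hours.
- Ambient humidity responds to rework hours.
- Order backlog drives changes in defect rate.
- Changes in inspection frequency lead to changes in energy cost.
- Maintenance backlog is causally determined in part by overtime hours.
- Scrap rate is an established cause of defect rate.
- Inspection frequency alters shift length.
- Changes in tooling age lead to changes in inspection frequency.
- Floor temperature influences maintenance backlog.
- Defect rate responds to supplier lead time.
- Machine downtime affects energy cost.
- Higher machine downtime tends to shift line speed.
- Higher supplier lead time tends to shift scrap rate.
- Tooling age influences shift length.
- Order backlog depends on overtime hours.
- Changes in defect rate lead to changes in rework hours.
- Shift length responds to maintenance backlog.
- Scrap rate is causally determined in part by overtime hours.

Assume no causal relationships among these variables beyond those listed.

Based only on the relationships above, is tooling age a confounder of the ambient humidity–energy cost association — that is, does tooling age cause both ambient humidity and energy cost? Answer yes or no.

no

Tooling age has no stated causal path to ambient humidity. A confounder must cause both variables, so tooling age does not qualify.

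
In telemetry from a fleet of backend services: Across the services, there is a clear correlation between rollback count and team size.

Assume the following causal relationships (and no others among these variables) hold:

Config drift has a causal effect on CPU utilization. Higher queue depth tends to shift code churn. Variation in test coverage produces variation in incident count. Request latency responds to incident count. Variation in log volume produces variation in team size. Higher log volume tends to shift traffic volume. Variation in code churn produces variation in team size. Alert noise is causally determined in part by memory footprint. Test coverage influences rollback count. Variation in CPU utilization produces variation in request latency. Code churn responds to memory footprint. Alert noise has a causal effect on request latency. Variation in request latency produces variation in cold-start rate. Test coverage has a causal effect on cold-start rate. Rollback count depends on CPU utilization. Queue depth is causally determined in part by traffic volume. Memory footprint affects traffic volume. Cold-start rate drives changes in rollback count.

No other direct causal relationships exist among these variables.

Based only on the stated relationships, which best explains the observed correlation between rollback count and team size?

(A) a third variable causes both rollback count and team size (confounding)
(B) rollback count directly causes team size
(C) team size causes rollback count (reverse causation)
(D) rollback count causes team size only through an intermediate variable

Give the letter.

Memory footprint causes rollback count (memory footprint → alert noise → request latency → cold-start rate → rollback count) and team size (memory footprint → code churn → team size) — a common cause creating the correlation.
There is no stated path from rollback count to team size or from team size to rollback count, so neither direct nor reverse causation applies.

A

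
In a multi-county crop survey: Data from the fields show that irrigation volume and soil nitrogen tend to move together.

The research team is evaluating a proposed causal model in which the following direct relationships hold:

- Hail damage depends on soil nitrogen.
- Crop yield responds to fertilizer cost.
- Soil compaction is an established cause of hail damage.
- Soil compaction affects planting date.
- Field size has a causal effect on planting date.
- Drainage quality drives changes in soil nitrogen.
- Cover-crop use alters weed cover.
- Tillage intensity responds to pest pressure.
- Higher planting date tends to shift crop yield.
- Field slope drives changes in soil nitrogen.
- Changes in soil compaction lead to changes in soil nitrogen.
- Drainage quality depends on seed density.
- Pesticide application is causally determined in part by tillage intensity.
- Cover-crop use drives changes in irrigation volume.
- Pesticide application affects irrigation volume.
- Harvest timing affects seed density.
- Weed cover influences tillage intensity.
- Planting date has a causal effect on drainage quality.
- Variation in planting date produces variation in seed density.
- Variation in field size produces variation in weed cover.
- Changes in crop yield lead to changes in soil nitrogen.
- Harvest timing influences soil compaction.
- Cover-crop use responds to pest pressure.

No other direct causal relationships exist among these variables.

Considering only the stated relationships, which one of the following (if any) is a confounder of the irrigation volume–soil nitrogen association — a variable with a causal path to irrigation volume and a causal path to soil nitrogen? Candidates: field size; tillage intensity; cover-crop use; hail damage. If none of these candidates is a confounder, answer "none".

field size

Field size causes irrigation volume (field size → weed cover → tillage intensity → pesticide application → irrigation volume) and also causes soil nitrogen (field size → planting date → crop yield → soil nitrogen); it is a common cause of both.
Each of the other candidates lacks a causal path to at least one of irrigation volume and soil nitrogen, so they do not confound the relationship.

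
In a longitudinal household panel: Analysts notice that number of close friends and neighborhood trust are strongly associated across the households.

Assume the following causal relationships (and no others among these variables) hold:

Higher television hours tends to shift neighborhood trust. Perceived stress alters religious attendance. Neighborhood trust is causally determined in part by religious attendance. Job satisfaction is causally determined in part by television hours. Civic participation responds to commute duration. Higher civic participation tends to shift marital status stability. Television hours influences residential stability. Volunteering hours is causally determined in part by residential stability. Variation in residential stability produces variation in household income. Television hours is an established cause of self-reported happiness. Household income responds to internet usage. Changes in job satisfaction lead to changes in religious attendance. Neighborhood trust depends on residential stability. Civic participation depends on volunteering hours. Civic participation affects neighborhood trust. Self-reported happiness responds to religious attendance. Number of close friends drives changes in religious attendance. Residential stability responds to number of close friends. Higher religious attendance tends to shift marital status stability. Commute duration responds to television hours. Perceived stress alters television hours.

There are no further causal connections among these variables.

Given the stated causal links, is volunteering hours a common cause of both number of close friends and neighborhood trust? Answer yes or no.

no

Volunteering hours has no stated causal path to number of close friends. A confounder must cause both variables, so volunteering hours does not qualify.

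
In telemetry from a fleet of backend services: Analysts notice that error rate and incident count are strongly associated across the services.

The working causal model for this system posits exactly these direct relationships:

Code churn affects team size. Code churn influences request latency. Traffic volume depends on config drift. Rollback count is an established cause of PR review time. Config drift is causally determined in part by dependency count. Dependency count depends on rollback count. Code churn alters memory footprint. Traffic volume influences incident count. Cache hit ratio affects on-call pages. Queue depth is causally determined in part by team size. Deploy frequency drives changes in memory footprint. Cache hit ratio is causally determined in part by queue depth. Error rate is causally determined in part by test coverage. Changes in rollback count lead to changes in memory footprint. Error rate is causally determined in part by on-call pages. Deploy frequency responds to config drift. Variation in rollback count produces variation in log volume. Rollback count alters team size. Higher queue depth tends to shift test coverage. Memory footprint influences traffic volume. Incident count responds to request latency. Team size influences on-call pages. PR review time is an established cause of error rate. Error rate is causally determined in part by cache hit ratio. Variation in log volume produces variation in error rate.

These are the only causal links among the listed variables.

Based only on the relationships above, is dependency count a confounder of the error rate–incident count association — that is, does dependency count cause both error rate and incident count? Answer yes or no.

Dependency count has no stated causal path to error rate. A confounder must cause both variables, so dependency count does not qualify.

no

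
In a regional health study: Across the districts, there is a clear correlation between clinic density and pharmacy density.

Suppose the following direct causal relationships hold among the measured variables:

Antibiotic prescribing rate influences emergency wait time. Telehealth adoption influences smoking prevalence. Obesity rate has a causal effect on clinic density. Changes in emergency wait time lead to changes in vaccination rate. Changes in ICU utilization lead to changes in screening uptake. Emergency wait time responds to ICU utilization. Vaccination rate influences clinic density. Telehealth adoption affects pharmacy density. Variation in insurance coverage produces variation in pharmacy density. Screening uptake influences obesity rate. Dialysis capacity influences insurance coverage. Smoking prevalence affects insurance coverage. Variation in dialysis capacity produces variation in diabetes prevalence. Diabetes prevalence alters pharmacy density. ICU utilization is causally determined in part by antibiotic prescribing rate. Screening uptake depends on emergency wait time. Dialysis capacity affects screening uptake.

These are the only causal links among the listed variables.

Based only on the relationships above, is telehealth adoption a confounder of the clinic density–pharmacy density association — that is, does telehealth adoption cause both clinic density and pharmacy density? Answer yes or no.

no

Telehealth adoption has no stated causal path to clinic density. A confounder must cause both variables, so telehealth adoption does not qualify.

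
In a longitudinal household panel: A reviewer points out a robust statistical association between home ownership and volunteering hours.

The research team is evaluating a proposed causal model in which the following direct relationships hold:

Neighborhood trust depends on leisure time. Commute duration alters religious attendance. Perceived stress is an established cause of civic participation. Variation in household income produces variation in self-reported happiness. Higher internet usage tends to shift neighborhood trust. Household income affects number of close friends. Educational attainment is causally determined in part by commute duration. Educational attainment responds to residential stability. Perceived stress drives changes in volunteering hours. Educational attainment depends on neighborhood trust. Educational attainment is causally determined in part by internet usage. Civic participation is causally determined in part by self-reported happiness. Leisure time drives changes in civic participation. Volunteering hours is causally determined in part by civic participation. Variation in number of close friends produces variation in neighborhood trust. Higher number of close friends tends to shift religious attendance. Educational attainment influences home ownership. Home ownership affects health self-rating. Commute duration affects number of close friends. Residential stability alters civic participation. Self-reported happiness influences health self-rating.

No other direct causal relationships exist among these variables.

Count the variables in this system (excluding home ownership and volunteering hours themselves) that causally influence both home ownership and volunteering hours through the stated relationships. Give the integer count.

3

The common causes are: household income (to home ownership via household income → number of close friends → neighborhood trust → educational attainment → home ownership; to volunteering hours via household income → self-reported happiness → civic participation → volunteering hours); leisure time (to home ownership via leisure time → neighborhood trust → educational attainment → home ownership; to volunteering hours via leisure time → civic participation → volunteering hours); residential stability (to home ownership via residential stability → educational attainment → home ownership; to volunteering hours via residential stability → civic participation → volunteering hours).
Every other variable lacks a causal path to at least one of home ownership and volunteering hours.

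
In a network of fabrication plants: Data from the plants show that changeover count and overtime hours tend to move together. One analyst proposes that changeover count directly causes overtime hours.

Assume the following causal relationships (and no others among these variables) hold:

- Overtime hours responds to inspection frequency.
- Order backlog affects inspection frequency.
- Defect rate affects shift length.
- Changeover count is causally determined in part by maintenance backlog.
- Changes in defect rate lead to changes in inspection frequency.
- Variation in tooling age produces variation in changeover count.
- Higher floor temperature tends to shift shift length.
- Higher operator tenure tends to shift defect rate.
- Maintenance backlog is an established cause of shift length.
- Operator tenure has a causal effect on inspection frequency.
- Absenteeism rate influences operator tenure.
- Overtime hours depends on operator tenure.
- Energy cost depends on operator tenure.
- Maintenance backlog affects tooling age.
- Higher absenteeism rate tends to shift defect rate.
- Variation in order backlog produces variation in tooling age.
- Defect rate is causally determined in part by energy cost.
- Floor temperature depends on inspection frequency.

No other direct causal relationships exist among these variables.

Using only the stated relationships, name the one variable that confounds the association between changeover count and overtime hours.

Order backlog has a causal path to changeover count (order backlog → tooling age → changeover count) and a separate causal path to overtime hours (order backlog → inspection frequency → overtime hours), so it is a common cause of both.
No stated relationship gives changeover count a causal route to overtime hours, so the correlation is explained by the shared upstream cause rather than a direct effect.

order backlog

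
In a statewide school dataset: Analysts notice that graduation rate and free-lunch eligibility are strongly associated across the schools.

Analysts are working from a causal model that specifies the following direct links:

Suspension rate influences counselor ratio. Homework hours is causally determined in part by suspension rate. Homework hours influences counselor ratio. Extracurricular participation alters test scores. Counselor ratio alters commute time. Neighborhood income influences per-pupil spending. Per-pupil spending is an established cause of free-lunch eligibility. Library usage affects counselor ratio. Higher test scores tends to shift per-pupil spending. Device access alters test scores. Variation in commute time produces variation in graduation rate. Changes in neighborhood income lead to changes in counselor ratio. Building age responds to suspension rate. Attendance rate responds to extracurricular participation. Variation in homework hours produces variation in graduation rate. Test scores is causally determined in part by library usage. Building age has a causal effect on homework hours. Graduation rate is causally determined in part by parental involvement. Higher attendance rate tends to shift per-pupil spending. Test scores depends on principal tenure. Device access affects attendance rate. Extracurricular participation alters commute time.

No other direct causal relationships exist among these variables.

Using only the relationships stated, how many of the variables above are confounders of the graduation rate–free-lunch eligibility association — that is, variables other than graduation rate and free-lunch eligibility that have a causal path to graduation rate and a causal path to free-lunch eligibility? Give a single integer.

The common causes are: extracurricular participation (to graduation rate via extracurricular participation → commute time → graduation rate; to free-lunch eligibility via extracurricular participation → attendance rate → per-pupil spending → free-lunch eligibility); library usage (to graduation rate via library usage → counselor ratio → commute time → graduation rate; to free-lunch eligibility via library usage → test scores → per-pupil spending → free-lunch eligibility); neighborhood income (to graduation rate via neighborhood income → counselor ratio → commute time → graduation rate; to free-lunch eligibility via neighborhood income → per-pupil spending → free-lunch eligibility).
Every other variable lacks a causal path to at least one of graduation rate and free-lunch eligibility.

3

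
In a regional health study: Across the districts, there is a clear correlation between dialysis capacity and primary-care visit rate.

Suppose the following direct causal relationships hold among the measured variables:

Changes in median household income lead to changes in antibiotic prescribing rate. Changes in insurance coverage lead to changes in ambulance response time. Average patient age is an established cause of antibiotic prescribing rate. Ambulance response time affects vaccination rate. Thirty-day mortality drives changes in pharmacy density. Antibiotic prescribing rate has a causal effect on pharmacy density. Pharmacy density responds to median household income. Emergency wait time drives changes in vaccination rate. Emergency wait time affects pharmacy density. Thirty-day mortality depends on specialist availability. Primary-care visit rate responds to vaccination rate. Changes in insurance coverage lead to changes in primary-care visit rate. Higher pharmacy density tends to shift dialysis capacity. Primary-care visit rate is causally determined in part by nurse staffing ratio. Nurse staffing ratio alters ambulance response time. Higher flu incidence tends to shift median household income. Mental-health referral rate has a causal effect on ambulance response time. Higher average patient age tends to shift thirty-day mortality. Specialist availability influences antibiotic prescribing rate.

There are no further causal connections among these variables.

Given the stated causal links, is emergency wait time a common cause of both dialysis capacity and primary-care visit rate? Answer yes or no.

Emergency wait time has a causal path to dialysis capacity (emergency wait time → pharmacy density → dialysis capacity) and to primary-care visit rate (emergency wait time → vaccination rate → primary-care visit rate), so it is a common cause of both — a confounder.

yes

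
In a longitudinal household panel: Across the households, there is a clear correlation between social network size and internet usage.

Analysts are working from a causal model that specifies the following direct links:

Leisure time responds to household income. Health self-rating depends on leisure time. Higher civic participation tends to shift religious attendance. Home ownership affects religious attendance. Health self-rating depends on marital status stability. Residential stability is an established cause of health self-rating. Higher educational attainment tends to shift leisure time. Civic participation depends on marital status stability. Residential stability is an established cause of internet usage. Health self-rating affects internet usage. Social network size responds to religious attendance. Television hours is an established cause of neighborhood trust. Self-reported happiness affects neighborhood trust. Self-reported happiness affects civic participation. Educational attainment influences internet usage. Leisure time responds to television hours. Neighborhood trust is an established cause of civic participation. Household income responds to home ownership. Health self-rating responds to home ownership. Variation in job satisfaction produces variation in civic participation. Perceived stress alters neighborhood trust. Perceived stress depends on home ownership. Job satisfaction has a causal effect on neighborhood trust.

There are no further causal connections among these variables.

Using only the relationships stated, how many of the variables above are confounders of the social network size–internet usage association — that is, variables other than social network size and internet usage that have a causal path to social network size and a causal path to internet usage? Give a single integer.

The common causes are: home ownership (to social network size via home ownership → religious attendance → social network size; to internet usage via home ownership → health self-rating → internet usage); marital status stability (to social network size via marital status stability → civic participation → religious attendance → social network size; to internet usage via marital status stability → health self-rating → internet usage); television hours (to social network size via television hours → neighborhood trust → civic participation → religious attendance → social network size; to internet usage via television hours → leisure time → health self-rating → internet usage).
Every other variable lacks a causal path to at least one of social network size and internet usage.

3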